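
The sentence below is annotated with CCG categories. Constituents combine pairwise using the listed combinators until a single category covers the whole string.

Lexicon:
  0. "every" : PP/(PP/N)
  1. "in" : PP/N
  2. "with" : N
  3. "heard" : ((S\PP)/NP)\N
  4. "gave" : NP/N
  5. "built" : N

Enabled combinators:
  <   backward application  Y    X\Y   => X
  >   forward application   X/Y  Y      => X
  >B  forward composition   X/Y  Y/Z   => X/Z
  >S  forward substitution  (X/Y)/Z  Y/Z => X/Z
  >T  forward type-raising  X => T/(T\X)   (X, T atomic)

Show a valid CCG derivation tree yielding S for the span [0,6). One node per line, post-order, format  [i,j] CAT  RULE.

[0,1] PP/(PP/N)  lex  "every"
[1,2] PP/N  lex  "in"
[0,2] PP  >  k=1
[2,3] N  lex  "with"
[3,4] ((S\PP)/NP)\N  lex  "heard"
[2,4] (S\PP)/NP  <  k=3
[4,5] NP/N  lex  "gave"
[5,6] N  lex  "built"
[4,6] NP  >  k=5
[2,6] S\PP  >  k=4
[0,6] S  <  k=2

[0,6] S   <
  [0,2] PP   >
    [0,1] "every" : PP/(PP/N)
    [1,2] "in" : PP/N
  [2,6] S\PP   >
    [2,4] (S\PP)/NP   <
      [2,3] "with" : N
      [3,4] "heard" : ((S\PP)/NP)\N
    [4,6] NP   >
      [4,5] "gave" : NP/N
      [5,6] "built" : N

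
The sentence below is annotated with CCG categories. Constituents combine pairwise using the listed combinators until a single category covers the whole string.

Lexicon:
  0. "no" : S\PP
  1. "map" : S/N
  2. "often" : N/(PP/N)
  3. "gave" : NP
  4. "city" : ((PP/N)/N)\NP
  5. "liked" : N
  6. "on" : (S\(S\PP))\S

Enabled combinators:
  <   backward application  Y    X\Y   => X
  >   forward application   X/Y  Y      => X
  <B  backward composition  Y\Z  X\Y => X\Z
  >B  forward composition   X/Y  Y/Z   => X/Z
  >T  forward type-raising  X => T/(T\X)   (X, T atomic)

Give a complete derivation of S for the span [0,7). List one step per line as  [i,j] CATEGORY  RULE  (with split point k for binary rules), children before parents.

[0,7] S   <
  [0,1] "no" : S\PP
  [1,7] S\(S\PP)   <
    [1,6] S   >
      [1,2] "map" : S/N
      [2,6] N   >
        [2,3] "often" : N/(PP/N)
        [3,6] PP/N   >
          [3,5] (PP/N)/N   <
            [3,4] "gave" : NP
            [4,5] "city" : ((PP/N)/N)\NP
          [5,6] "liked" : N
    [6,7] "on" : (S\(S\PP))\S

[0,1] S\PP  lex  "no"
[1,2] S/N  lex  "map"
[2,3] N/(PP/N)  lex  "often"
[3,4] NP  lex  "gave"
[4,5] ((PP/N)/N)\NP  lex  "city"
[3,5] (PP/N)/N  <  k=4
[5,6] N  lex  "liked"
[3,6] PP/N  >  k=5
[2,6] N  >  k=3
[1,6] S  >  k=2
[6,7] (S\(S\PP))\S  lex  "on"
[1,7] S\(S\PP)  <  k=6
[0,7] S  <  k=1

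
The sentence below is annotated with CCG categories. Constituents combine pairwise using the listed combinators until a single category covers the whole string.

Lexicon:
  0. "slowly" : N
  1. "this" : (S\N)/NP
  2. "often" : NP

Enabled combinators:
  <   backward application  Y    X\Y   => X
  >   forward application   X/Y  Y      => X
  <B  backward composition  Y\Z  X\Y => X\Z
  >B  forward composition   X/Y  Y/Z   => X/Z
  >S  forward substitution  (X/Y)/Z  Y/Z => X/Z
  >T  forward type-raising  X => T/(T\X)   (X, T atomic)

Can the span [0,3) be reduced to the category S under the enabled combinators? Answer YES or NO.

[0,3] S   >
  [0,1] S/(S\N)   >T
    [0,1] "slowly" : N
  [1,3] S\N   >
    [1,2] "this" : (S\N)/NP
    [2,3] "often" : NP

YES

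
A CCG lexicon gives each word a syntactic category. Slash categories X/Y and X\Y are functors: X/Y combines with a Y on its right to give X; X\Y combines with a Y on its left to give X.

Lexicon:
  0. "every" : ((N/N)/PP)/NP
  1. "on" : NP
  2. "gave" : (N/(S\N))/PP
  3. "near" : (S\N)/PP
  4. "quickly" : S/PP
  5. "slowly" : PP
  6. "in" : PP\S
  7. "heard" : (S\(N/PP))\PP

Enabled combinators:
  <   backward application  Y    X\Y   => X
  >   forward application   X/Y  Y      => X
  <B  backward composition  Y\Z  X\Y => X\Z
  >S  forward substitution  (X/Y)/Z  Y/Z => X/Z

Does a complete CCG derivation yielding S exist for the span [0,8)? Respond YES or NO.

[0,8] S   <
  [0,4] N/PP   >S
    [0,2] (N/N)/PP   >
      [0,1] "every" : ((N/N)/PP)/NP
      [1,2] "on" : NP
    [2,4] N/PP   >S
      [2,3] "gave" : (N/(S\N))/PP
      [3,4] "near" : (S\N)/PP
  [4,8] S\(N/PP)   <
    [4,7] PP   <
      [4,6] S   >
        [4,5] "quickly" : S/PP
        [5,6] "slowly" : PP
      [6,7] "in" : PP\S
    [7,8] "heard" : (S\(N/PP))\PP

YES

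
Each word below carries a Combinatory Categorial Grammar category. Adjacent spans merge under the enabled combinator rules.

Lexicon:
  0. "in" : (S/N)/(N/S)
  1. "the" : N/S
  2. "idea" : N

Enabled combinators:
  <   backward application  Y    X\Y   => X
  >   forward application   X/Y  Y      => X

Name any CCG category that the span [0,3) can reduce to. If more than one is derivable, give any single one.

S

[0,3] S   >
  [0,2] S/N   >
    [0,1] "in" : (S/N)/(N/S)
    [1,2] "the" : N/S
  [2,3] "idea" : N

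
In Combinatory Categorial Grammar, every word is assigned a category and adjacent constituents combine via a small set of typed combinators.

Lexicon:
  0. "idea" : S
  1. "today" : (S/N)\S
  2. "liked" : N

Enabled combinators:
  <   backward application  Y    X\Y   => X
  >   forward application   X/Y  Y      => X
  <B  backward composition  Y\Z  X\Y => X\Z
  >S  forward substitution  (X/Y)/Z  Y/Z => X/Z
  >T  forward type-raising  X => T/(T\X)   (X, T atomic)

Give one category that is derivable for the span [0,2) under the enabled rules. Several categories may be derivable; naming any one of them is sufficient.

[0,3] S   >
  [0,2] S/N   <
    [0,1] "idea" : S
    [1,2] "today" : (S/N)\S
  [2,3] "liked" : N

S/N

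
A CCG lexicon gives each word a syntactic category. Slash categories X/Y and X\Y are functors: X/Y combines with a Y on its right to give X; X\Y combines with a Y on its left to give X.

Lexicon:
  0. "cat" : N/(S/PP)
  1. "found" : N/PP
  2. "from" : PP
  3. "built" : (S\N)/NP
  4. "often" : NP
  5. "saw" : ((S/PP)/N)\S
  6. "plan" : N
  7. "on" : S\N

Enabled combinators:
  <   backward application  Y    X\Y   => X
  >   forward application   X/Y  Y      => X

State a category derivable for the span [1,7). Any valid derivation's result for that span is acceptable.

S/PP

[0,8] S   <
  [0,7] N   >
    [0,1] "cat" : N/(S/PP)
    [1,7] S/PP   >
      [1,6] (S/PP)/N   <
        [1,5] S   <
          [1,3] N   >
            [1,2] "found" : N/PP
            [2,3] "from" : PP
          [3,5] S\N   >
            [3,4] "built" : (S\N)/NP
            [4,5] "often" : NP
        [5,6] "saw" : ((S/PP)/N)\S
      [6,7] "plan" : N
  [7,8] "on" : S\N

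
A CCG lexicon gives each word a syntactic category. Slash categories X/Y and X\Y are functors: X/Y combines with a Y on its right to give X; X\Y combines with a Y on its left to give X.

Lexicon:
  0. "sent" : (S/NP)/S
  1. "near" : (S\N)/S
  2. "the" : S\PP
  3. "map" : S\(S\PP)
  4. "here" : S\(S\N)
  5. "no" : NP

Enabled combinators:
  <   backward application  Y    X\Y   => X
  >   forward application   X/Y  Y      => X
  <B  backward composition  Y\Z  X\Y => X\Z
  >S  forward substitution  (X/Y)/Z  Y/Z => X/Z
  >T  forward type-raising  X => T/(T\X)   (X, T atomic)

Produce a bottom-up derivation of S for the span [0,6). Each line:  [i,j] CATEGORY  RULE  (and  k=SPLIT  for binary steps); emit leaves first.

[0,1] (S/NP)/S  lex  "sent"
[1,2] (S\N)/S  lex  "near"
[2,3] S\PP  lex  "the"
[3,4] S\(S\PP)  lex  "map"
[2,4] S  <  k=3
[1,4] S\N  >  k=2
[4,5] S\(S\N)  lex  "here"
[1,5] S  <  k=4
[0,5] S/NP  >  k=1
[5,6] NP  lex  "no"
[0,6] S  >  k=5

[0,6] S   >
  [0,5] S/NP   >
    [0,1] "sent" : (S/NP)/S
    [1,5] S   <
      [1,4] S\N   >
        [1,2] "near" : (S\N)/S
        [2,4] S   <
          [2,3] "the" : S\PP
          [3,4] "map" : S\(S\PP)
      [4,5] "here" : S\(S\N)
  [5,6] "no" : NP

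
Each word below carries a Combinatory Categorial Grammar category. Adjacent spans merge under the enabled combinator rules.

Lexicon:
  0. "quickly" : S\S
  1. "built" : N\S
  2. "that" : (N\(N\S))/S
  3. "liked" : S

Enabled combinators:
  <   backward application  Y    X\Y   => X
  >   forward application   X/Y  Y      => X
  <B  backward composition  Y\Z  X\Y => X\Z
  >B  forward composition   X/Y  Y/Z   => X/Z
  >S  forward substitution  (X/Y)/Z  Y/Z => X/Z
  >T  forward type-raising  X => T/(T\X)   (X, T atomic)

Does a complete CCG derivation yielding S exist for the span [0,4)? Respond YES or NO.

S\S N\S (N\(N\S))/S S
CKY chart[0,4] = {N, N/(N\N), NP/(NP\N), PP/(PP\N), S/(S\N)}; S ∉ chart

NO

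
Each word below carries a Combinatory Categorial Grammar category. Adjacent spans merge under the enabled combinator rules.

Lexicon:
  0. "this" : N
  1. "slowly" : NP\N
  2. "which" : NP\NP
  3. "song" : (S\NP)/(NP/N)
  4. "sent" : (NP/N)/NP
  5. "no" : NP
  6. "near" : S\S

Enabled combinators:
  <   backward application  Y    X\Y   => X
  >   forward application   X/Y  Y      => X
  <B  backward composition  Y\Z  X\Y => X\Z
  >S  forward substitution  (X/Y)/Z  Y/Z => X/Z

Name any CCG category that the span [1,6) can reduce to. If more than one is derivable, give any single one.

S\N

[0,7] S   <
  [0,1] "this" : N
  [1,7] S\N   <B
    [1,6] S\N   <B
      [1,3] NP\N   <B
        [1,2] "slowly" : NP\N
        [2,3] "which" : NP\NP
      [3,6] S\NP   >
        [3,4] "song" : (S\NP)/(NP/N)
        [4,6] NP/N   >
          [4,5] "sent" : (NP/N)/NP
          [5,6] "no" : NP
    [6,7] "near" : S\S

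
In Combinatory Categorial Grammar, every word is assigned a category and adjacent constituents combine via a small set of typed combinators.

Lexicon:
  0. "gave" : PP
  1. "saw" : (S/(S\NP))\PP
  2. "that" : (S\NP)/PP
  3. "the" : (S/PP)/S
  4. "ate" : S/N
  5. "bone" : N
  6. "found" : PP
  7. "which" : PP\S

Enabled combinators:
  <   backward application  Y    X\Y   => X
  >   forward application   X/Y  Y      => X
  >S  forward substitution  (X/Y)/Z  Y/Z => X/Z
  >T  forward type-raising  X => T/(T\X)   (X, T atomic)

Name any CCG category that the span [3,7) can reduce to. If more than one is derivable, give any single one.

[0,8] S   >
  [0,2] S/(S\NP)   <
    [0,1] "gave" : PP
    [1,2] "saw" : (S/(S\NP))\PP
  [2,8] S\NP   >
    [2,3] "that" : (S\NP)/PP
    [3,8] PP   <
      [3,7] S   >
        [3,6] S/PP   >
          [3,4] "the" : (S/PP)/S
          [4,6] S   >
            [4,5] "ate" : S/N
            [5,6] "bone" : N
        [6,7] "found" : PP
      [7,8] "which" : PP\S

S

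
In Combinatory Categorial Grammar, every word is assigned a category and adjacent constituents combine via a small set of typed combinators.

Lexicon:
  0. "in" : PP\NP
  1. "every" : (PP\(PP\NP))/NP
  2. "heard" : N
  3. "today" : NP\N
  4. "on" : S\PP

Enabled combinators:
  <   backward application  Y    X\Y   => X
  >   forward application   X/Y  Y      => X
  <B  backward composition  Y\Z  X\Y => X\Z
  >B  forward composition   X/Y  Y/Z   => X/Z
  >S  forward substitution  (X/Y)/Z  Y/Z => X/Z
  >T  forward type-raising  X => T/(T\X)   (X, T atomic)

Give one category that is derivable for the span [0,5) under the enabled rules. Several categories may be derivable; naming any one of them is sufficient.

[0,5] S   <
  [0,4] PP   <
    [0,1] "in" : PP\NP
    [1,4] PP\(PP\NP)   >
      [1,2] "every" : (PP\(PP\NP))/NP
      [2,4] NP   <
        [2,3] "heard" : N
        [3,4] "today" : NP\N
  [4,5] "on" : S\PP

S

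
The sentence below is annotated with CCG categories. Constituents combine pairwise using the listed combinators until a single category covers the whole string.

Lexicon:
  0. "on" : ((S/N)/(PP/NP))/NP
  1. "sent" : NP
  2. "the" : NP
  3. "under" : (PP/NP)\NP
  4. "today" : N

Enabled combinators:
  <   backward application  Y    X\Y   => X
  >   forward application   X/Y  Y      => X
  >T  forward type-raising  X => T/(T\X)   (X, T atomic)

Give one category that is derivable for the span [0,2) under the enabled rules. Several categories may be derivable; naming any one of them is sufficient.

[0,5] S   >
  [0,4] S/N   >
    [0,2] (S/N)/(PP/NP)   >
      [0,1] "on" : ((S/N)/(PP/NP))/NP
      [1,2] "sent" : NP
    [2,4] PP/NP   <
      [2,3] "the" : NP
      [3,4] "under" : (PP/NP)\NP
  [4,5] "today" : N

(S/N)/(PP/NP)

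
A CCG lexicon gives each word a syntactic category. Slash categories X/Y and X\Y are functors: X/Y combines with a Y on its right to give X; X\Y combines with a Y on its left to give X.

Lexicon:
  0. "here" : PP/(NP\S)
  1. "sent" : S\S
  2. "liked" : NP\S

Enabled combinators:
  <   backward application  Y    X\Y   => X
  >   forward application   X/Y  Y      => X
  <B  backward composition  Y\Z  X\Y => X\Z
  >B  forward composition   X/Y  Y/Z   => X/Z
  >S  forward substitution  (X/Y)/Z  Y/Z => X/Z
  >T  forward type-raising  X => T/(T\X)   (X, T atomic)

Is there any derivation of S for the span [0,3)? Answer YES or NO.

NO

PP/(NP\S) S\S NP\S
CKY chart[0,3] = {N/(N\PP), NP/(NP\PP), PP, PP/(PP\PP), S/(S\PP)}; S ∉ chart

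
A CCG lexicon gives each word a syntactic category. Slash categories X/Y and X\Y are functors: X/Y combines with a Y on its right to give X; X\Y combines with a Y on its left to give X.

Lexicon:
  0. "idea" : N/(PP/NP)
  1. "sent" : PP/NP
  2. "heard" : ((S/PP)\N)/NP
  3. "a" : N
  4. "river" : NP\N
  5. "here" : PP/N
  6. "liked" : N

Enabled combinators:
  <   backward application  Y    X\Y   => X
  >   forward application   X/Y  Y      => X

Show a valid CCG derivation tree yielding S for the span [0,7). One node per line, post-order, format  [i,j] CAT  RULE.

[0,7] S   >
  [0,5] S/PP   <
    [0,2] N   >
      [0,1] "idea" : N/(PP/NP)
      [1,2] "sent" : PP/NP
    [2,5] (S/PP)\N   >
      [2,3] "heard" : ((S/PP)\N)/NP
      [3,5] NP   <
        [3,4] "a" : N
        [4,5] "river" : NP\N
  [5,7] PP   >
    [5,6] "here" : PP/N
    [6,7] "liked" : N

[0,1] N/(PP/NP)  lex  "idea"
[1,2] PP/NP  lex  "sent"
[0,2] N  >  k=1
[2,3] ((S/PP)\N)/NP  lex  "heard"
[3,4] N  lex  "a"
[4,5] NP\N  lex  "river"
[3,5] NP  <  k=4
[2,5] (S/PP)\N  >  k=3
[0,5] S/PP  <  k=2
[5,6] PP/N  lex  "here"
[6,7] N  lex  "liked"
[5,7] PP  >  k=6
[0,7] S  >  k=5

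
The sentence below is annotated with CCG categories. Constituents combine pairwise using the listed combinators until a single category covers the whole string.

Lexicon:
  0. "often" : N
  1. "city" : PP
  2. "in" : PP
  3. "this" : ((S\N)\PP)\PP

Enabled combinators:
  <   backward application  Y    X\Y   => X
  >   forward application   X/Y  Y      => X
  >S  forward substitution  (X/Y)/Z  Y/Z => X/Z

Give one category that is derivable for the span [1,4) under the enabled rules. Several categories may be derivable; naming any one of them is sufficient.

[0,4] S   <
  [0,1] "often" : N
  [1,4] S\N   <
    [1,2] "city" : PP
    [2,4] (S\N)\PP   <
      [2,3] "in" : PP
      [3,4] "this" : ((S\N)\PP)\PP

S\N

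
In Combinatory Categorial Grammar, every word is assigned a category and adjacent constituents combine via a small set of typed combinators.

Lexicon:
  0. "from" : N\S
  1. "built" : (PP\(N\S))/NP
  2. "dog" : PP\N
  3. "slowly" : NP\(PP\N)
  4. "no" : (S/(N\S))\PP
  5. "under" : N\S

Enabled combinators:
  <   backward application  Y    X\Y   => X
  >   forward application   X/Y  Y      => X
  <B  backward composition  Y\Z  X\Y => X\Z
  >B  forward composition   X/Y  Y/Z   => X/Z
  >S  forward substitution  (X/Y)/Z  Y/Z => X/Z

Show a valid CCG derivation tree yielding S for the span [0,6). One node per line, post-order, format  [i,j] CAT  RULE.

[0,6] S   >
  [0,5] S/(N\S)   <
    [0,4] PP   <
      [0,1] "from" : N\S
      [1,4] PP\(N\S)   >
        [1,2] "built" : (PP\(N\S))/NP
        [2,4] NP   <
          [2,3] "dog" : PP\N
          [3,4] "slowly" : NP\(PP\N)
    [4,5] "no" : (S/(N\S))\PP
  [5,6] "under" : N\S

[0,1] N\S  lex  "from"
[1,2] (PP\(N\S))/NP  lex  "built"
[2,3] PP\N  lex  "dog"
[3,4] NP\(PP\N)  lex  "slowly"
[2,4] NP  <  k=3
[1,4] PP\(N\S)  >  k=2
[0,4] PP  <  k=1
[4,5] (S/(N\S))\PP  lex  "no"
[0,5] S/(N\S)  <  k=4
[5,6] N\S  lex  "under"
[0,6] S  >  k=5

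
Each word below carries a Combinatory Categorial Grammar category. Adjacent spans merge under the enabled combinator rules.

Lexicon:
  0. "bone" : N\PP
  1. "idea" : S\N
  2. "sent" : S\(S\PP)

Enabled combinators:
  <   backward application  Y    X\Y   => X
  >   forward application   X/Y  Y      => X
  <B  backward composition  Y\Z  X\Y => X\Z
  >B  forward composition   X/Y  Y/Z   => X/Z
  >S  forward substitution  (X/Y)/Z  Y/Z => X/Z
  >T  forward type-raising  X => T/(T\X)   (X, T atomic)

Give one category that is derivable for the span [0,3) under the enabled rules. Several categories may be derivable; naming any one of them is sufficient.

S

[0,3] S   <
  [0,2] S\PP   <B
    [0,1] "bone" : N\PP
    [1,2] "idea" : S\N
  [2,3] "sent" : S\(S\PP)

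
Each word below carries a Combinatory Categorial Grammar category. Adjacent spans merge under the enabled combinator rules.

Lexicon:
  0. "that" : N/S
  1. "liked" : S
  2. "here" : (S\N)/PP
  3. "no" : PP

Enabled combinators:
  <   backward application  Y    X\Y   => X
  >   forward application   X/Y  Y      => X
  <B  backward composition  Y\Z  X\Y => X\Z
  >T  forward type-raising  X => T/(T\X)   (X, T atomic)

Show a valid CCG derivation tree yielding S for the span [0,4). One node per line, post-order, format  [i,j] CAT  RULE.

[0,4] S   <
  [0,2] N   >
    [0,1] "that" : N/S
    [1,2] "liked" : S
  [2,4] S\N   >
    [2,3] "here" : (S\N)/PP
    [3,4] "no" : PP

[0,1] N/S  lex  "that"
[1,2] S  lex  "liked"
[0,2] N  >  k=1
[2,3] (S\N)/PP  lex  "here"
[3,4] PP  lex  "no"
[2,4] S\N  >  k=3
[0,4] S  <  k=2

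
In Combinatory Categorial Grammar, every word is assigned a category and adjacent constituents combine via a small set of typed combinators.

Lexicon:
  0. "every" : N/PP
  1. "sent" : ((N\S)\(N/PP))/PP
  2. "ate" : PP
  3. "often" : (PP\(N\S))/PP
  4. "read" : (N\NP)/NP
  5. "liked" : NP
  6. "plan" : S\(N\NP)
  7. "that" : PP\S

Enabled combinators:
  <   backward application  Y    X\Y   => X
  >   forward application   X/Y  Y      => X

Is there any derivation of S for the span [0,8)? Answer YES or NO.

NO

N/PP ((N\S)\(N/PP))/PP PP (PP\(N\S))/PP (N\NP)/NP NP S\(N\NP) PP\S
CKY chart[0,8] = {PP}; S ∉ chart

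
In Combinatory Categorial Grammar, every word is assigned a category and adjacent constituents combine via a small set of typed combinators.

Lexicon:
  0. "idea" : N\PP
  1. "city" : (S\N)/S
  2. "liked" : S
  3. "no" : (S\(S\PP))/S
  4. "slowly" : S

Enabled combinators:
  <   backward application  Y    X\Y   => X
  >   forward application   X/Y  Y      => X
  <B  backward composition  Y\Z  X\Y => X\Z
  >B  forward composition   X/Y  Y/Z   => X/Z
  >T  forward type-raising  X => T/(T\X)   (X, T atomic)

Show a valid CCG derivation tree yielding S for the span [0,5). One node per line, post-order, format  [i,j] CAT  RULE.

[0,5] S   <
  [0,3] S\PP   <B
    [0,1] "idea" : N\PP
    [1,3] S\N   >
      [1,2] "city" : (S\N)/S
      [2,3] "liked" : S
  [3,5] S\(S\PP)   >
    [3,4] "no" : (S\(S\PP))/S
    [4,5] "slowly" : S

[0,1] N\PP  lex  "idea"
[1,2] (S\N)/S  lex  "city"
[2,3] S  lex  "liked"
[1,3] S\N  >  k=2
[0,3] S\PP  <B  k=1
[3,4] (S\(S\PP))/S  lex  "no"
[4,5] S  lex  "slowly"
[3,5] S\(S\PP)  >  k=4
[0,5] S  <  k=3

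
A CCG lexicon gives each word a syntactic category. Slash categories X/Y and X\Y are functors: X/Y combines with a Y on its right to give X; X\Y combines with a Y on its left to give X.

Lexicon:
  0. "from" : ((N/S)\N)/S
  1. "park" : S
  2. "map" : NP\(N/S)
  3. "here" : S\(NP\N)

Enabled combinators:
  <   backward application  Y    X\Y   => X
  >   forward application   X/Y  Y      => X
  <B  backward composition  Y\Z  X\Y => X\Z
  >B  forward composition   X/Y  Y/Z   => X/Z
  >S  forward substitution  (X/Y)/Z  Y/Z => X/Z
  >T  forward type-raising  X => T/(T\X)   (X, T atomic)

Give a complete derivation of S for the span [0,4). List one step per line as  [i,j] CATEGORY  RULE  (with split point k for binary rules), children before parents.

[0,1] ((N/S)\N)/S  lex  "from"
[1,2] S  lex  "park"
[0,2] (N/S)\N  >  k=1
[2,3] NP\(N/S)  lex  "map"
[0,3] NP\N  <B  k=2
[3,4] S\(NP\N)  lex  "here"
[0,4] S  <  k=3

[0,4] S   <
  [0,3] NP\N   <B
    [0,2] (N/S)\N   >
      [0,1] "from" : ((N/S)\N)/S
      [1,2] "park" : S
    [2,3] "map" : NP\(N/S)
  [3,4] "here" : S\(NP\N)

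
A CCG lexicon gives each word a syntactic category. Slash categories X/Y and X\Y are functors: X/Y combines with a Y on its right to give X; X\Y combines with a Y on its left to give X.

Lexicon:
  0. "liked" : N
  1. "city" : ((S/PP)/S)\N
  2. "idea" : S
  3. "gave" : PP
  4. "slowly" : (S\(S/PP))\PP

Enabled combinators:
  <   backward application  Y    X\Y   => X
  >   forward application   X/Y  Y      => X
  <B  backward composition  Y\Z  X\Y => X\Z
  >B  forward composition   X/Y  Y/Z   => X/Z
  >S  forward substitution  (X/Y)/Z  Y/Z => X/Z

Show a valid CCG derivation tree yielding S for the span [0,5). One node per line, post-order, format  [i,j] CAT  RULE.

[0,5] S   <
  [0,3] S/PP   >
    [0,2] (S/PP)/S   <
      [0,1] "liked" : N
      [1,2] "city" : ((S/PP)/S)\N
    [2,3] "idea" : S
  [3,5] S\(S/PP)   <
    [3,4] "gave" : PP
    [4,5] "slowly" : (S\(S/PP))\PP

[0,1] N  lex  "liked"
[1,2] ((S/PP)/S)\N  lex  "city"
[0,2] (S/PP)/S  <  k=1
[2,3] S  lex  "idea"
[0,3] S/PP  >  k=2
[3,4] PP  lex  "gave"
[4,5] (S\(S/PP))\PP  lex  "slowly"
[3,5] S\(S/PP)  <  k=4
[0,5] S  <  k=3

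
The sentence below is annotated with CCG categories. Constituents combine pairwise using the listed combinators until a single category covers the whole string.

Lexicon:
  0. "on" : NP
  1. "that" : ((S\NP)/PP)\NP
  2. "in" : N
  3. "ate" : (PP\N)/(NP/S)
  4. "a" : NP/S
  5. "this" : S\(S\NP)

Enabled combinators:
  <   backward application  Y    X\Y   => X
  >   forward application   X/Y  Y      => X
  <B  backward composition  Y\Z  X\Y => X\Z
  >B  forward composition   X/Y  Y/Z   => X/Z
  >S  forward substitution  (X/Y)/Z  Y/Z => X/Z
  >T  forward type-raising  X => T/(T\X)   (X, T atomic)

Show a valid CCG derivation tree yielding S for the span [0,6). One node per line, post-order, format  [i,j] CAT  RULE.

[0,6] S   <
  [0,5] S\NP   >
    [0,2] (S\NP)/PP   <
      [0,1] "on" : NP
      [1,2] "that" : ((S\NP)/PP)\NP
    [2,5] PP   <
      [2,3] "in" : N
      [3,5] PP\N   >
        [3,4] "ate" : (PP\N)/(NP/S)
        [4,5] "a" : NP/S
  [5,6] "this" : S\(S\NP)

[0,1] NP  lex  "on"
[1,2] ((S\NP)/PP)\NP  lex  "that"
[0,2] (S\NP)/PP  <  k=1
[2,3] N  lex  "in"
[3,4] (PP\N)/(NP/S)  lex  "ate"
[4,5] NP/S  lex  "a"
[3,5] PP\N  >  k=4
[2,5] PP  <  k=3
[0,5] S\NP  >  k=2
[5,6] S\(S\NP)  lex  "this"
[0,6] S  <  k=5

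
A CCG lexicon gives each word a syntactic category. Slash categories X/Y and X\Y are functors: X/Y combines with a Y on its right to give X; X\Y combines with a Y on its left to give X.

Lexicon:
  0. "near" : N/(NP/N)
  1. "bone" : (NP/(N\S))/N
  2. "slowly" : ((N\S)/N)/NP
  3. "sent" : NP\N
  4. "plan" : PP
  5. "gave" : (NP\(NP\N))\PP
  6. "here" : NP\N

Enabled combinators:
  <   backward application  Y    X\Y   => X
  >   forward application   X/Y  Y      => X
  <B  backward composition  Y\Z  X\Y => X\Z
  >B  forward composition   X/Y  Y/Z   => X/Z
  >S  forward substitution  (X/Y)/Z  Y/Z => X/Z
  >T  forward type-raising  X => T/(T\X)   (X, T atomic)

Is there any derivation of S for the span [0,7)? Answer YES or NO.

N/(NP/N) (NP/(N\S))/N ((N\S)/N)/NP NP\N PP (NP\(NP\N))\PP NP\N
CKY chart[0,7] = {N/(N\NP), NP, NP/(NP\NP), PP/(PP\NP), S/(S\NP)}; S ∉ chart

NO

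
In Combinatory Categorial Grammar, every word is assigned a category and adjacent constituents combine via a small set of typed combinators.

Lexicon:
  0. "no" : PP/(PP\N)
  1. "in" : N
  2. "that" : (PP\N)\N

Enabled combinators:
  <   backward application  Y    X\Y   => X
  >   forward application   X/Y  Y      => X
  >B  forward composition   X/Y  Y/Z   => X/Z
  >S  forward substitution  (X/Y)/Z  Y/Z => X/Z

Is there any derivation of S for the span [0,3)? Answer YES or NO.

PP/(PP\N) N (PP\N)\N
CKY chart[0,3] = {PP}; S ∉ chart

NO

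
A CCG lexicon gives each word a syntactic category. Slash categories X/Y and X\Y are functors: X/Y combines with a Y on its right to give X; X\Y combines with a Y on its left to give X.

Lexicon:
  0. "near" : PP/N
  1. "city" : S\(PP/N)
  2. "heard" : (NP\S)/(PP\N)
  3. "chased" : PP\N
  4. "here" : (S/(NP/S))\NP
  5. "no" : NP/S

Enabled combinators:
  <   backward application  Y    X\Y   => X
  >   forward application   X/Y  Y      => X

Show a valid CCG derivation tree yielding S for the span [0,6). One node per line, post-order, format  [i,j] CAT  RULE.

[0,1] PP/N  lex  "near"
[1,2] S\(PP/N)  lex  "city"
[0,2] S  <  k=1
[2,3] (NP\S)/(PP\N)  lex  "heard"
[3,4] PP\N  lex  "chased"
[2,4] NP\S  >  k=3
[0,4] NP  <  k=2
[4,5] (S/(NP/S))\NP  lex  "here"
[0,5] S/(NP/S)  <  k=4
[5,6] NP/S  lex  "no"
[0,6] S  >  k=5

[0,6] S   >
  [0,5] S/(NP/S)   <
    [0,4] NP   <
      [0,2] S   <
        [0,1] "near" : PP/N
        [1,2] "city" : S\(PP/N)
      [2,4] NP\S   >
        [2,3] "heard" : (NP\S)/(PP\N)
        [3,4] "chased" : PP\N
    [4,5] "here" : (S/(NP/S))\NP
  [5,6] "no" : NP/S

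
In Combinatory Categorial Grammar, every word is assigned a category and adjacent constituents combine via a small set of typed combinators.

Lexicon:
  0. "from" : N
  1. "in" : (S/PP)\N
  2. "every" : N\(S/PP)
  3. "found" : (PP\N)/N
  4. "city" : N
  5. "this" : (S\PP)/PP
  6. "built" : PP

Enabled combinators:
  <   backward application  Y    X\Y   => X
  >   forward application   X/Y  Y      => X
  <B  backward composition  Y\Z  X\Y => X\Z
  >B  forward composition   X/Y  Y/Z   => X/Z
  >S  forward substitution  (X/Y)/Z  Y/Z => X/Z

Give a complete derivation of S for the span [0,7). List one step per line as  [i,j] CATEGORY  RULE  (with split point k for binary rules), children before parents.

[0,7] S   <
  [0,3] N   <
    [0,2] S/PP   <
      [0,1] "from" : N
      [1,2] "in" : (S/PP)\N
    [2,3] "every" : N\(S/PP)
  [3,7] S\N   <B
    [3,5] PP\N   >
      [3,4] "found" : (PP\N)/N
      [4,5] "city" : N
    [5,7] S\PP   >
      [5,6] "this" : (S\PP)/PP
      [6,7] "built" : PP

[0,1] N  lex  "from"
[1,2] (S/PP)\N  lex  "in"
[0,2] S/PP  <  k=1
[2,3] N\(S/PP)  lex  "every"
[0,3] N  <  k=2
[3,4] (PP\N)/N  lex  "found"
[4,5] N  lex  "city"
[3,5] PP\N  >  k=4
[5,6] (S\PP)/PP  lex  "this"
[6,7] PP  lex  "built"
[5,7] S\PP  >  k=6
[3,7] S\N  <B  k=5
[0,7] S  <  k=3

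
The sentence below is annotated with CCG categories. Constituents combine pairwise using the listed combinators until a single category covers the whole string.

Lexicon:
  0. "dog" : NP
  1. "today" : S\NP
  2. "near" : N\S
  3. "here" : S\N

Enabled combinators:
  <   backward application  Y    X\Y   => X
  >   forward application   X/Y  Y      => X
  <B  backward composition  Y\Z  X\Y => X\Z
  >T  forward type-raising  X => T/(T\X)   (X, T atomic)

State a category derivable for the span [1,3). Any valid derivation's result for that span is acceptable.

[0,4] S   <
  [0,3] N   >
    [0,1] N/(N\NP)   >T
      [0,1] "dog" : NP
    [1,3] N\NP   <B
      [1,2] "today" : S\NP
      [2,3] "near" : N\S
  [3,4] "here" : S\N

N\NP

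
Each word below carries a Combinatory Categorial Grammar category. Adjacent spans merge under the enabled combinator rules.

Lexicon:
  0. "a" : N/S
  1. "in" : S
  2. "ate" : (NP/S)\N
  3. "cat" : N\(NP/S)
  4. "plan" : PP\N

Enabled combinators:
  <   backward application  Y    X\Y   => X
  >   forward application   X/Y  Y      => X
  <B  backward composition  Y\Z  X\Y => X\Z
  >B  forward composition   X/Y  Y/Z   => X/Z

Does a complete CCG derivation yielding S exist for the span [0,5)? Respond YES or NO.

NO

N/S S (NP/S)\N N\(NP/S) PP\N
CKY chart[0,5] = {PP}; S ∉ chart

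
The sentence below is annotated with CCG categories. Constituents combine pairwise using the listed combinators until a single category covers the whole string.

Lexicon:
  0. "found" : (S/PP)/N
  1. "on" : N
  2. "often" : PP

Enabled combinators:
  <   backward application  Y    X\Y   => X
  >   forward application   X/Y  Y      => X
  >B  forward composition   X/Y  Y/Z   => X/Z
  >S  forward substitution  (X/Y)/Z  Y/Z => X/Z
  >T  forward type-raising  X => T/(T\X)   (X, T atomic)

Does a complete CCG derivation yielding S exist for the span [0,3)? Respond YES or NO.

[0,3] S   >
  [0,2] S/PP   >
    [0,1] "found" : (S/PP)/N
    [1,2] "on" : N
  [2,3] "often" : PP

YES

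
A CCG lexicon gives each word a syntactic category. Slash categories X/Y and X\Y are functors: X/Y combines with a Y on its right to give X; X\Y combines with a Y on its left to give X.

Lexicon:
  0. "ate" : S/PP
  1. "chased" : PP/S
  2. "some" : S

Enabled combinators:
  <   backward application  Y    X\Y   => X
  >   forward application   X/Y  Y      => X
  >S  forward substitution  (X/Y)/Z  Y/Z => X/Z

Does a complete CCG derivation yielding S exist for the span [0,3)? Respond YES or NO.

[0,3] S   >
  [0,1] "ate" : S/PP
  [1,3] PP   >
    [1,2] "chased" : PP/S
    [2,3] "some" : S

YES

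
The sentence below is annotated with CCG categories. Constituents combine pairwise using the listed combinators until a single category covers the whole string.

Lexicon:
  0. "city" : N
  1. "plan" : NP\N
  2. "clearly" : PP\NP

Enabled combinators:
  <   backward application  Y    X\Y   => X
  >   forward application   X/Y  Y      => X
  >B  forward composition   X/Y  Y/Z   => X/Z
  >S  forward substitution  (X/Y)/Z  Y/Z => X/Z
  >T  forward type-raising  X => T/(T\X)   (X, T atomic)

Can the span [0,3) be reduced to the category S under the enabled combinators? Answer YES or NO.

NO

N NP\N PP\NP
CKY chart[0,3] = {N/(N\PP), NP/(NP\PP), PP, PP/(PP\PP), S/(S\PP)}; S ∉ chart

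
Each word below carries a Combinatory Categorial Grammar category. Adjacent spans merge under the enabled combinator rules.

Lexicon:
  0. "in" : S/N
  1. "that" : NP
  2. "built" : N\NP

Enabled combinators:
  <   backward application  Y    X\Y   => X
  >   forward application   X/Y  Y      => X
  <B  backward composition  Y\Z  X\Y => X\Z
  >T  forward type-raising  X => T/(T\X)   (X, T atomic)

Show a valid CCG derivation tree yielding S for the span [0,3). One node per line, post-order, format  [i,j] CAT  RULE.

[0,1] S/N  lex  "in"
[1,2] NP  lex  "that"
[2,3] N\NP  lex  "built"
[1,3] N  <  k=2
[0,3] S  >  k=1

[0,3] S   >
  [0,1] "in" : S/N
  [1,3] N   <
    [1,2] "that" : NP
    [2,3] "built" : N\NP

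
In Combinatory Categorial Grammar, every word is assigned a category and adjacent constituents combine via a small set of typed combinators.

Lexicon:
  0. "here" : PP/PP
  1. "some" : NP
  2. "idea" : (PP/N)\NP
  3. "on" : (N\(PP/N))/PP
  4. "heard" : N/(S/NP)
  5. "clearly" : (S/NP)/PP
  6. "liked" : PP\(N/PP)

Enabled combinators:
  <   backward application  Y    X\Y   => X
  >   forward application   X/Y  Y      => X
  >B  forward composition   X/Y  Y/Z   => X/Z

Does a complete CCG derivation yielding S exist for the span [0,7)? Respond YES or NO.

NO

PP/PP NP (PP/N)\NP (N\(PP/N))/PP N/(S/NP) (S/NP)/PP PP\(N/PP)
CKY chart[0,7] = {N}; S ∉ chart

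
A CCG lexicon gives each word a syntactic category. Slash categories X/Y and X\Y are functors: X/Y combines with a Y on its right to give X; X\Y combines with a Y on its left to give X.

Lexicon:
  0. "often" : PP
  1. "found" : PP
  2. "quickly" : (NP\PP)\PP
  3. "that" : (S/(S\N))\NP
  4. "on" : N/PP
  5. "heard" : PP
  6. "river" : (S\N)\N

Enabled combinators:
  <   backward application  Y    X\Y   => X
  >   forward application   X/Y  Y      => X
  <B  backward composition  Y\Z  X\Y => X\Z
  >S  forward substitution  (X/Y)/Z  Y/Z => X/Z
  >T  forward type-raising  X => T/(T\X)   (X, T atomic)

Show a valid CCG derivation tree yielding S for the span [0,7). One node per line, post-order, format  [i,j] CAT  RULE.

[0,1] PP  lex  "often"
[0,1] NP/(NP\PP)  >T
[1,2] PP  lex  "found"
[2,3] (NP\PP)\PP  lex  "quickly"
[1,3] NP\PP  <  k=2
[0,3] NP  >  k=1
[3,4] (S/(S\N))\NP  lex  "that"
[0,4] S/(S\N)  <  k=3
[4,5] N/PP  lex  "on"
[5,6] PP  lex  "heard"
[4,6] N  >  k=5
[6,7] (S\N)\N  lex  "river"
[4,7] S\N  <  k=6
[0,7] S  >  k=4

[0,7] S   >
  [0,4] S/(S\N)   <
    [0,3] NP   >
      [0,1] NP/(NP\PP)   >T
        [0,1] "often" : PP
      [1,3] NP\PP   <
        [1,2] "found" : PP
        [2,3] "quickly" : (NP\PP)\PP
    [3,4] "that" : (S/(S\N))\NP
  [4,7] S\N   <
    [4,6] N   >
      [4,5] "on" : N/PP
      [5,6] "heard" : PP
    [6,7] "river" : (S\N)\N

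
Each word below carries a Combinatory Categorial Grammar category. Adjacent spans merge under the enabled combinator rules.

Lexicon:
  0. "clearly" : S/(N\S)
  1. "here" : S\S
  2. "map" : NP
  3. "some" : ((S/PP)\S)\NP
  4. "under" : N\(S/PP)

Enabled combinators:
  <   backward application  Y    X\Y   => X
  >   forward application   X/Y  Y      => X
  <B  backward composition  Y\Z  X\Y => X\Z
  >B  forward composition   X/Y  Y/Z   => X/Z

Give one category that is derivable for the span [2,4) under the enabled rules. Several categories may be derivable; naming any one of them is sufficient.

(S/PP)\S

[0,5] S   >
  [0,1] "clearly" : S/(N\S)
  [1,5] N\S   <B
    [1,2] "here" : S\S
    [2,5] N\S   <B
      [2,4] (S/PP)\S   <
        [2,3] "map" : NP
        [3,4] "some" : ((S/PP)\S)\NP
      [4,5] "under" : N\(S/PP)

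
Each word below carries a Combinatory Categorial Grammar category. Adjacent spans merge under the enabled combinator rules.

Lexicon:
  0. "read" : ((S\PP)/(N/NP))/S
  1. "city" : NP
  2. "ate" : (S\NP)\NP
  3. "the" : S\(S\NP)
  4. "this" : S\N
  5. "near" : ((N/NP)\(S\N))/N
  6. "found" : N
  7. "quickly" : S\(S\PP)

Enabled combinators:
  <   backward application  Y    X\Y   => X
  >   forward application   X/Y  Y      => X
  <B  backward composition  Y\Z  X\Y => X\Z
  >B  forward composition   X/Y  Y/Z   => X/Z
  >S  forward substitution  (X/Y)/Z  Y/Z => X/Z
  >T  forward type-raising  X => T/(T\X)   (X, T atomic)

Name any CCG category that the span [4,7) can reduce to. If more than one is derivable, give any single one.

N/NP

[0,8] S   <
  [0,7] S\PP   >
    [0,4] (S\PP)/(N/NP)   >
      [0,1] "read" : ((S\PP)/(N/NP))/S
      [1,4] S   <
        [1,3] S\NP   <
          [1,2] "city" : NP
          [2,3] "ate" : (S\NP)\NP
        [3,4] "the" : S\(S\NP)
    [4,7] N/NP   <
      [4,5] "this" : S\N
      [5,7] (N/NP)\(S\N)   >
        [5,6] "near" : ((N/NP)\(S\N))/N
        [6,7] "found" : N
  [7,8] "quickly" : S\(S\PP)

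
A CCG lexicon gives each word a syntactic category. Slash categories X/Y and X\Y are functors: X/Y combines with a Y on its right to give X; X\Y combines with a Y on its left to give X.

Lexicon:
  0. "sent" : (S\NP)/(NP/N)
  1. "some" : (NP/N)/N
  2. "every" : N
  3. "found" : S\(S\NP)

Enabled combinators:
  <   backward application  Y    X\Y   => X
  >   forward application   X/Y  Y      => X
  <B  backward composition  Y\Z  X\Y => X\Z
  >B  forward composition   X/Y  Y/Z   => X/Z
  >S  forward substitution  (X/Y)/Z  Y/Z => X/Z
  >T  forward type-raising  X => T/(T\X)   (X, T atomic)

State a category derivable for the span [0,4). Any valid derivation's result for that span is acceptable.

S

[0,4] S   <
  [0,3] S\NP   >
    [0,1] "sent" : (S\NP)/(NP/N)
    [1,3] NP/N   >
      [1,2] "some" : (NP/N)/N
      [2,3] "every" : N
  [3,4] "found" : S\(S\NP)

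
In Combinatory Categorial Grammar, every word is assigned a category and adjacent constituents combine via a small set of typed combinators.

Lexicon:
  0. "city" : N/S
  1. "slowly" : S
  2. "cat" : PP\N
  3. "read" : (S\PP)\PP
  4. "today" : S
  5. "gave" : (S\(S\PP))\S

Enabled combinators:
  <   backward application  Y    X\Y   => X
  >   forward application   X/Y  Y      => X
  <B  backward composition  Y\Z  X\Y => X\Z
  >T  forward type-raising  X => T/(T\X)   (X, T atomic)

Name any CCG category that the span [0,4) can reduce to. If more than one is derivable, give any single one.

S\PP

[0,6] S   <
  [0,4] S\PP   <
    [0,3] PP   <
      [0,2] N   >
        [0,1] "city" : N/S
        [1,2] "slowly" : S
      [2,3] "cat" : PP\N
    [3,4] "read" : (S\PP)\PP
  [4,6] S\(S\PP)   <
    [4,5] "today" : S
    [5,6] "gave" : (S\(S\PP))\S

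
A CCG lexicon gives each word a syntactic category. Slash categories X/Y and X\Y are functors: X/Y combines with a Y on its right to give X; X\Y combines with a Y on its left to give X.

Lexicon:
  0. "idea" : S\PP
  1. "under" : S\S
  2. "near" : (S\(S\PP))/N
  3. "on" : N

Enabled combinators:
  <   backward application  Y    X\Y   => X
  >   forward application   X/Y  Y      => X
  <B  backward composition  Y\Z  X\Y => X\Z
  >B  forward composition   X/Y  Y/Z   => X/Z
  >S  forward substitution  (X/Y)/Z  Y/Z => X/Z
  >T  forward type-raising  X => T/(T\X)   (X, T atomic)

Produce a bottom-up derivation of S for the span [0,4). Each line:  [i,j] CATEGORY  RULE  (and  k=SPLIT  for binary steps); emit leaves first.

[0,4] S   <
  [0,2] S\PP   <B
    [0,1] "idea" : S\PP
    [1,2] "under" : S\S
  [2,4] S\(S\PP)   >
    [2,3] "near" : (S\(S\PP))/N
    [3,4] "on" : N

[0,1] S\PP  lex  "idea"
[1,2] S\S  lex  "under"
[0,2] S\PP  <B  k=1
[2,3] (S\(S\PP))/N  lex  "near"
[3,4] N  lex  "on"
[2,4] S\(S\PP)  >  k=3
[0,4] S  <  k=2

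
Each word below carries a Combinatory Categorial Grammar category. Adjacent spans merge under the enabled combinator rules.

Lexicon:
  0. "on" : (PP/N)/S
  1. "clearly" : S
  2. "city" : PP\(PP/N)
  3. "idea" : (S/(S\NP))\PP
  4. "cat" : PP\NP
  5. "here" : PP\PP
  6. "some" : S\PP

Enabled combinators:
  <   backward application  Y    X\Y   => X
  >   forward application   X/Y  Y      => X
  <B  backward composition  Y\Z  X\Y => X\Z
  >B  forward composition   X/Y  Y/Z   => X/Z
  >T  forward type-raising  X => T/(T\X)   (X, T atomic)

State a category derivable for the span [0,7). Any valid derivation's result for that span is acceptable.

S

[0,7] S   >
  [0,4] S/(S\NP)   <
    [0,3] PP   <
      [0,2] PP/N   >
        [0,1] "on" : (PP/N)/S
        [1,2] "clearly" : S
      [2,3] "city" : PP\(PP/N)
    [3,4] "idea" : (S/(S\NP))\PP
  [4,7] S\NP   <B
    [4,6] PP\NP   <B
      [4,5] "cat" : PP\NP
      [5,6] "here" : PP\PP
    [6,7] "some" : S\PP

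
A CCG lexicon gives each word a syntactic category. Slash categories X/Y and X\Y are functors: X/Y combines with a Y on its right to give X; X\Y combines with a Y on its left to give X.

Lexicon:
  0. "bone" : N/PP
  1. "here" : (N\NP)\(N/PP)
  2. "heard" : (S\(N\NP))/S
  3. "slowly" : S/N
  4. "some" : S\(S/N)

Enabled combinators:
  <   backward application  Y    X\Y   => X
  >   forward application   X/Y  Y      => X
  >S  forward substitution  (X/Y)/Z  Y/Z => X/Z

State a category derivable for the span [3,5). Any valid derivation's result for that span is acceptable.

S

[0,5] S   <
  [0,2] N\NP   <
    [0,1] "bone" : N/PP
    [1,2] "here" : (N\NP)\(N/PP)
  [2,5] S\(N\NP)   >
    [2,3] "heard" : (S\(N\NP))/S
    [3,5] S   <
      [3,4] "slowly" : S/N
      [4,5] "some" : S\(S/N)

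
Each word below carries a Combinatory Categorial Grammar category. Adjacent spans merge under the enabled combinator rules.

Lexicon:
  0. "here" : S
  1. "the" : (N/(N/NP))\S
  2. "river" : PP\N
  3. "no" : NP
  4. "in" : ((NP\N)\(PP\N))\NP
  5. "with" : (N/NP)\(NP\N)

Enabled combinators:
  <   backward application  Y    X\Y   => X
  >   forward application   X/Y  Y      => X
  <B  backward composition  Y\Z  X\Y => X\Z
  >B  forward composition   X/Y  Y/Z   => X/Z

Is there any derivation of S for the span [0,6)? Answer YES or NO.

S (N/(N/NP))\S PP\N NP ((NP\N)\(PP\N))\NP (N/NP)\(NP\N)
CKY chart[0,6] = {N}; S ∉ chart

NO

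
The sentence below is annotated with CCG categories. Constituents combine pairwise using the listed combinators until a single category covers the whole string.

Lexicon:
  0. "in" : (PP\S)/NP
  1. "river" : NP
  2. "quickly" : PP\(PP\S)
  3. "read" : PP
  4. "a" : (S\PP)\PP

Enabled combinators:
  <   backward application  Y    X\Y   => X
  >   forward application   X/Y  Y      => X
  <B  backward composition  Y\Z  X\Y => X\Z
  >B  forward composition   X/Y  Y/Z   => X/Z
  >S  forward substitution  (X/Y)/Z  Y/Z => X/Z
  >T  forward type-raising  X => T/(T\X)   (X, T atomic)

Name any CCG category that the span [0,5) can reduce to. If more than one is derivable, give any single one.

S

[0,5] S   <
  [0,3] PP   <
    [0,2] PP\S   >
      [0,1] "in" : (PP\S)/NP
      [1,2] "river" : NP
    [2,3] "quickly" : PP\(PP\S)
  [3,5] S\PP   <
    [3,4] "read" : PP
    [4,5] "a" : (S\PP)\PP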